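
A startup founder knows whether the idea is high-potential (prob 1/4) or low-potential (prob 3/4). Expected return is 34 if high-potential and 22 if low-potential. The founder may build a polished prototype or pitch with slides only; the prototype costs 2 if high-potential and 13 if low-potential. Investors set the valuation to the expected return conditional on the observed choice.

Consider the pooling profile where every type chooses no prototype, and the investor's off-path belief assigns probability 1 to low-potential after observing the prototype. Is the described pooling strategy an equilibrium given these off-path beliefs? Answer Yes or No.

On path, the investor holds the prior and pays 1/4·34 + 3/4·22 = 25. Off path (the prototype), believing low-potential, it pays 22.
high-potential: no prototype nets 25; the prototype nets 22 − 2 = 20. high-potential stays.
low-potential: no prototype nets 25; the prototype nets 22 − 13 = 9. low-potential stays.
No type deviates, so pooling is sustained.

Yes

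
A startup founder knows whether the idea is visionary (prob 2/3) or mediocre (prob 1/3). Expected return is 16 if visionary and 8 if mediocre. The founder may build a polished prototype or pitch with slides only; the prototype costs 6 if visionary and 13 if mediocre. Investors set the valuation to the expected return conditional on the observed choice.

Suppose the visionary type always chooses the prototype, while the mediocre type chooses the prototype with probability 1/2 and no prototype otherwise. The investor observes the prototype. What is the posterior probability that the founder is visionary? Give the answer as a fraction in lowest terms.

P(the prototype) = (2/3)·1 + (1/3)·(1/2) = 5/6.
By Bayes' rule, P(visionary | the prototype) = (2/3) / (5/6) = 4/5.

4/5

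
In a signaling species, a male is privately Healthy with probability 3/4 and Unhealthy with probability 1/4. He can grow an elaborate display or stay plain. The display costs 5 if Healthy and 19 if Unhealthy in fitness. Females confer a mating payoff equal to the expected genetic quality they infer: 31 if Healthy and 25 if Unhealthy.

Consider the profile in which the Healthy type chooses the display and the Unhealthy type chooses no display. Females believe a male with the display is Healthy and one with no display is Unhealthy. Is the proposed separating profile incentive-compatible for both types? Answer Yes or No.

Yes

Under these beliefs, the display earns mating payoff 31 and no display earns mating payoff 25.
Healthy: the display nets 31 − 5 = 26; no display nets 25. Healthy prefers the display.
Unhealthy: the display nets 31 − 19 = 12; no display nets 25. Unhealthy prefers no display.
Neither type deviates, so the separating profile is an equilibrium.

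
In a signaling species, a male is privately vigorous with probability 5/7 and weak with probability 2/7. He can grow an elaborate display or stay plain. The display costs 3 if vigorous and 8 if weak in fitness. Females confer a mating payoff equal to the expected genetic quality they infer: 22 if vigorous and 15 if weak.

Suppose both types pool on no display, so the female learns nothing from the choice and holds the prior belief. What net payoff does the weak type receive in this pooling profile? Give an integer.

Pooled mating payoff = 5/7·22 + 2/7·15 = 20.
weak pays no cost for no display, so net payoff = 20.

20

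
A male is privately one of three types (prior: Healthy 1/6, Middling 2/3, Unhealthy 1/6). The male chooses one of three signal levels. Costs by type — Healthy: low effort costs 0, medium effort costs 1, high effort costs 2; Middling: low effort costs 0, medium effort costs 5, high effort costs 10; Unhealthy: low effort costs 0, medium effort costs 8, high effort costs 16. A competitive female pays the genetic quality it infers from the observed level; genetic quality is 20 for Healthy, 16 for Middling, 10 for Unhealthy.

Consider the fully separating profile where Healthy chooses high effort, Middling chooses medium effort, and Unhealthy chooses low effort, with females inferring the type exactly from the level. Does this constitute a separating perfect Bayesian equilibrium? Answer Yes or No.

Separating mating payoffs: high effort → 20, medium effort → 16, low effort → 10.
Healthy (assigned high effort): low effort: 10 − 0 = 10; medium effort: 16 − 1 = 15; high effort: 20 − 2 = 18. Healthy stays.
Middling (assigned medium effort): low effort: 10 − 0 = 10; medium effort: 16 − 5 = 11; high effort: 20 − 10 = 10. Middling stays.
Unhealthy (assigned low effort): low effort: 10 − 0 = 10; medium effort: 16 − 8 = 8; high effort: 20 − 16 = 4. Unhealthy stays.
Every type prefers its assigned level; separation holds.

Yes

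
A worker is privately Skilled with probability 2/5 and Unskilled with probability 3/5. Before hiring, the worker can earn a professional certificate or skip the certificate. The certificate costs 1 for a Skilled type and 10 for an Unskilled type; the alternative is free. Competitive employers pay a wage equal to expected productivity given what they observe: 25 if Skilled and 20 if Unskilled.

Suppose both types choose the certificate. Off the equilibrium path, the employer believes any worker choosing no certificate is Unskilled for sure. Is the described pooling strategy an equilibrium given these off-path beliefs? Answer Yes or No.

No

On path, the employer holds the prior and pays 2/5·25 + 3/5·20 = 22. Off path (no certificate), believing Unskilled, it pays 20.
Skilled: the certificate nets 22 − 1 = 21; no certificate nets 20. Skilled stays.
Unskilled: the certificate nets 22 − 10 = 12; no certificate nets 20. Unskilled would deviate.
A type deviates, so pooling fails.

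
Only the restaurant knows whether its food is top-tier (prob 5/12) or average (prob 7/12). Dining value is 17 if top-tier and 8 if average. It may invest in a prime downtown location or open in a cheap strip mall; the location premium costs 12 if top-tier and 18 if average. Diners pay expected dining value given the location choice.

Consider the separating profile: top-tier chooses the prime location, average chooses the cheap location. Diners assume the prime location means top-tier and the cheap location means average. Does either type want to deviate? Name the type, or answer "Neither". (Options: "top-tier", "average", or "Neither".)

top-tier

The prime location pays 17; the cheap location pays 8.
top-tier: assigned the prime location, nets 17 − 12 = 5; deviating to the cheap location nets 8.
average: assigned the cheap location, nets 8; deviating to the prime location nets 17 − 18 = -1.
The top-tier type gains 3 by deviating.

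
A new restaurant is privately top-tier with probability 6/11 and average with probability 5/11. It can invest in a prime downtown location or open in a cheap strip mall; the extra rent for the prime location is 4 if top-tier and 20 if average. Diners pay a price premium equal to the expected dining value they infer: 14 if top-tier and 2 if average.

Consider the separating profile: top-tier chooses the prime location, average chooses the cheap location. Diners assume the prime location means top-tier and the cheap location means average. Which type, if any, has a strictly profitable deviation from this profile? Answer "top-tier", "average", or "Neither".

The prime location pays 14; the cheap location pays 2.
top-tier: assigned the prime location, nets 14 − 4 = 10; deviating to the cheap location nets 2.
average: assigned the cheap location, nets 2; deviating to the prime location nets 14 − 20 = -6.
Both types strictly prefer their assigned action; no profitable deviation.

Neither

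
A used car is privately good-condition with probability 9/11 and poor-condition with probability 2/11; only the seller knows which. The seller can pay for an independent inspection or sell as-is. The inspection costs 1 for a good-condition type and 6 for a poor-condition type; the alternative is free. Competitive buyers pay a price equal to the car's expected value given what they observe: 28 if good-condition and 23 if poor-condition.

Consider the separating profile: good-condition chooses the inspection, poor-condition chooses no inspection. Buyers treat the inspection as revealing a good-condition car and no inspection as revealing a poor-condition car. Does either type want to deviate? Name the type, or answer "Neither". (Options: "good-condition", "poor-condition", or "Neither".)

The inspection pays 28; no inspection pays 23.
good-condition: assigned the inspection, nets 28 − 1 = 27; deviating to no inspection nets 23.
poor-condition: assigned no inspection, nets 23; deviating to the inspection nets 28 − 6 = 22.
Both types strictly prefer their assigned action; no profitable deviation.

Neither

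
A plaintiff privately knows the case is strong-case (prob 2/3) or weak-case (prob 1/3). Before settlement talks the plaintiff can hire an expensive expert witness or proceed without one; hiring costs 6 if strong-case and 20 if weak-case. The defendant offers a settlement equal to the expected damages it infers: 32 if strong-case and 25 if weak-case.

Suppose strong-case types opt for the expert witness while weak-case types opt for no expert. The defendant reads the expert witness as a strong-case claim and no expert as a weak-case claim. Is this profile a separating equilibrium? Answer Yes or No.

Yes

Under these beliefs, the expert witness earns settlement 32 and no expert earns settlement 25.
strong-case: the expert witness nets 32 − 6 = 26; no expert nets 25. strong-case prefers the expert witness.
weak-case: the expert witness nets 32 − 20 = 12; no expert nets 25. weak-case prefers no expert.
Neither type deviates, so the separating profile is an equilibrium.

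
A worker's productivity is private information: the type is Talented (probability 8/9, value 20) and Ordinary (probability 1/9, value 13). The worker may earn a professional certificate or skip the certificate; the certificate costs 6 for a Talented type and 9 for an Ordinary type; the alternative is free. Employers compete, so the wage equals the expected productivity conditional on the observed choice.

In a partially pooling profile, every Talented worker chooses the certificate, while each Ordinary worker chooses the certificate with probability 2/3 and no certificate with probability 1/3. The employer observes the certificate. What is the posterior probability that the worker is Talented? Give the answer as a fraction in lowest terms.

12/13

P(the certificate) = (8/9)·1 + (1/9)·(2/3) = 26/27.
By Bayes' rule, P(Talented | the certificate) = (8/9) / (26/27) = 12/13.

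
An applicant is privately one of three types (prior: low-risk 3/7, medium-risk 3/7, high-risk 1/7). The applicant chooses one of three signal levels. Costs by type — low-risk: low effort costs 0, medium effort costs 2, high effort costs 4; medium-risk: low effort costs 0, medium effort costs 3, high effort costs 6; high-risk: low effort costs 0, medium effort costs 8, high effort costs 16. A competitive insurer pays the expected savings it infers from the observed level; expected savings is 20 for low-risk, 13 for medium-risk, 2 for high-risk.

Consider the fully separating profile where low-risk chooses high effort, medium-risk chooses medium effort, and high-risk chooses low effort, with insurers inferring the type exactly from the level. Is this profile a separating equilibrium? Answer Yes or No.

Separating rebates: high effort → 20, medium effort → 13, low effort → 2.
low-risk (assigned high effort): low effort: 2 − 0 = 2; medium effort: 13 − 2 = 11; high effort: 20 − 4 = 16. low-risk stays.
medium-risk (assigned medium effort): low effort: 2 − 0 = 2; medium effort: 13 − 3 = 10; high effort: 20 − 6 = 14. medium-risk prefers high effort.
high-risk (assigned low effort): low effort: 2 − 0 = 2; medium effort: 13 − 8 = 5; high effort: 20 − 16 = 4. high-risk prefers medium effort.
At least one type deviates; the separating profile fails.

No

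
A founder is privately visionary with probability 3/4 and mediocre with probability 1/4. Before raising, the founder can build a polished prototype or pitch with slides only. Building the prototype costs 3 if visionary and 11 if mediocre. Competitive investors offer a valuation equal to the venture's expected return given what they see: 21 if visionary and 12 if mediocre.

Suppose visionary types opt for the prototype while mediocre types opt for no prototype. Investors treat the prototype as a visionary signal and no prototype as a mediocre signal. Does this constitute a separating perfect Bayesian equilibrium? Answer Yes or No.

Under these beliefs, the prototype earns valuation 21 and no prototype earns valuation 12.
visionary: the prototype nets 21 − 3 = 18; no prototype nets 12. visionary prefers the prototype.
mediocre: the prototype nets 21 − 11 = 10; no prototype nets 12. mediocre prefers no prototype.
Neither type deviates, so the separating profile is an equilibrium.

Yes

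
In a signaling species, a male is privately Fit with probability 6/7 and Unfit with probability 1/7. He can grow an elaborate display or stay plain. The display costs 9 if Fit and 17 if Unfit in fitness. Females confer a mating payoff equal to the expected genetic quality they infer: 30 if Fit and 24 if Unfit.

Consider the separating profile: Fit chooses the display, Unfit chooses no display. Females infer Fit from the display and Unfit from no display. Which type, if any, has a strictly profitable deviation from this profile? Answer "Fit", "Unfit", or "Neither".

The display pays 30; no display pays 24.
Fit: assigned the display, nets 30 − 9 = 21; deviating to no display nets 24.
Unfit: assigned no display, nets 24; deviating to the display nets 30 − 17 = 13.
The Fit type gains 3 by deviating.

Fit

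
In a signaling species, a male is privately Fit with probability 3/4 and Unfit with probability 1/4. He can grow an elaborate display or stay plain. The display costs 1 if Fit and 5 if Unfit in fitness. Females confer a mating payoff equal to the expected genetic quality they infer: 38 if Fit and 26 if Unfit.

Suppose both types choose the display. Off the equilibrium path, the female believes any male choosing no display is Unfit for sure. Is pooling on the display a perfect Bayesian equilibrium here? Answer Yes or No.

On path, the female holds the prior and pays 3/4·38 + 1/4·26 = 35. Off path (no display), believing Unfit, it pays 26.
Fit: the display nets 35 − 1 = 34; no display nets 26. Fit stays.
Unfit: the display nets 35 − 5 = 30; no display nets 26. Unfit stays.
No type deviates, so pooling is sustained.

Yes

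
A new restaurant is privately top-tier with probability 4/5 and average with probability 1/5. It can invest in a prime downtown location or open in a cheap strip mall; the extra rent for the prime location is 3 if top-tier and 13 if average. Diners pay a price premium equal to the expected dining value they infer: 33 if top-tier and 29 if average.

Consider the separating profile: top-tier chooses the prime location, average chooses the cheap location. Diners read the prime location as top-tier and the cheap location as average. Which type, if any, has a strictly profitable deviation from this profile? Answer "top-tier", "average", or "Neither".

Neither

The prime location pays 33; the cheap location pays 29.
top-tier: assigned the prime location, nets 33 − 3 = 30; deviating to the cheap location nets 29.
average: assigned the cheap location, nets 29; deviating to the prime location nets 33 − 13 = 20.
Both types strictly prefer their assigned action; no profitable deviation.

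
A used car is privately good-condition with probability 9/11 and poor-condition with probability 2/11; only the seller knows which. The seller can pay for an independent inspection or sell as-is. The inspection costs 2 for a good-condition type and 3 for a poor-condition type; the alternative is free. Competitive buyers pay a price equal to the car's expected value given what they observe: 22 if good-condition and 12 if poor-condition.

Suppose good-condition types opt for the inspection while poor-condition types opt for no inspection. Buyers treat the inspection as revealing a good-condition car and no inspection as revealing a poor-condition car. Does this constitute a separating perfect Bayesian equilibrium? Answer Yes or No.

Under these beliefs, the inspection earns price 22 and no inspection earns price 12.
good-condition: the inspection nets 22 − 2 = 20; no inspection nets 12. good-condition prefers the inspection.
poor-condition: the inspection nets 22 − 3 = 19; no inspection nets 12. poor-condition would deviate to the inspection.
poor-condition has a profitable deviation, so the profile is not an equilibrium.

No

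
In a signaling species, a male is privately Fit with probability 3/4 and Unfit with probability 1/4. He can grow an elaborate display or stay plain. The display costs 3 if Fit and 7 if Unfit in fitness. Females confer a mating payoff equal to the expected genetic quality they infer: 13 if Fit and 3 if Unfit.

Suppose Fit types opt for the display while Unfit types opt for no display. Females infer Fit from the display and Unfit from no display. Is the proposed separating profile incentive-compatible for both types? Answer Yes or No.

No

Under these beliefs, the display earns mating payoff 13 and no display earns mating payoff 3.
Fit: the display nets 13 − 3 = 10; no display nets 3. Fit prefers the display.
Unfit: the display nets 13 − 7 = 6; no display nets 3. Unfit would deviate to the display.
Unfit has a profitable deviation, so the profile is not an equilibrium.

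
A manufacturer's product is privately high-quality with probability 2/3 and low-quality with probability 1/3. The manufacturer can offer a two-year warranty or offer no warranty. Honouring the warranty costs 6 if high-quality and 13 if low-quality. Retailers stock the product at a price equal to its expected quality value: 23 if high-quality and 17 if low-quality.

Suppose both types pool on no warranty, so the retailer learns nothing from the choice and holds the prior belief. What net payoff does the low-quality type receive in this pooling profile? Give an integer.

21

Pooled price = 2/3·23 + 1/3·17 = 21.
low-quality pays no cost for no warranty, so net payoff = 21.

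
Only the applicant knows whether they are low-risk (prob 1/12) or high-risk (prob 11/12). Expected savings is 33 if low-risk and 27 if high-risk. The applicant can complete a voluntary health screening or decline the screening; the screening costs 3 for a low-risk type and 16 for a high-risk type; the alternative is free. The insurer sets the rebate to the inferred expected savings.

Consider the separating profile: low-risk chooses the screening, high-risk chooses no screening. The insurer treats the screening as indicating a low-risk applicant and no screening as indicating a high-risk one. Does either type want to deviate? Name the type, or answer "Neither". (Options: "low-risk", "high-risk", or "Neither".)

Neither

The screening pays 33; no screening pays 27.
low-risk: assigned the screening, nets 33 − 3 = 30; deviating to no screening nets 27.
high-risk: assigned no screening, nets 27; deviating to the screening nets 33 − 16 = 17.
Both types strictly prefer their assigned action; no profitable deviation.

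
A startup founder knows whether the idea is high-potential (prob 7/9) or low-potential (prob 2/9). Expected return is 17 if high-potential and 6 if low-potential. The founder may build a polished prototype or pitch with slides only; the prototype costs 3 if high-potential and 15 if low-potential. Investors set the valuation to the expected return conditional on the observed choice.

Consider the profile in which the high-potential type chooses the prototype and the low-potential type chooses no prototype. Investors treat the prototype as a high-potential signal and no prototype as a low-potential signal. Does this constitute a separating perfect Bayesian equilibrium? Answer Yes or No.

Yes

Under these beliefs, the prototype earns valuation 17 and no prototype earns valuation 6.
high-potential: the prototype nets 17 − 3 = 14; no prototype nets 6. high-potential prefers the prototype.
low-potential: the prototype nets 17 − 15 = 2; no prototype nets 6. low-potential prefers no prototype.
Neither type deviates, so the separating profile is an equilibrium.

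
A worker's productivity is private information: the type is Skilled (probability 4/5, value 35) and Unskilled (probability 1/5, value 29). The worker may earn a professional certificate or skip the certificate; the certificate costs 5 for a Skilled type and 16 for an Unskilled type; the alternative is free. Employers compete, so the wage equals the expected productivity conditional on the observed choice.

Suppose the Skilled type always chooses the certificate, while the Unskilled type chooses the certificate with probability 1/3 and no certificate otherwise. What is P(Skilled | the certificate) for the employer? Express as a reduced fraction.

12/13

P(the certificate) = (4/5)·1 + (1/5)·(1/3) = 13/15.
By Bayes' rule, P(Skilled | the certificate) = (4/5) / (13/15) = 12/13.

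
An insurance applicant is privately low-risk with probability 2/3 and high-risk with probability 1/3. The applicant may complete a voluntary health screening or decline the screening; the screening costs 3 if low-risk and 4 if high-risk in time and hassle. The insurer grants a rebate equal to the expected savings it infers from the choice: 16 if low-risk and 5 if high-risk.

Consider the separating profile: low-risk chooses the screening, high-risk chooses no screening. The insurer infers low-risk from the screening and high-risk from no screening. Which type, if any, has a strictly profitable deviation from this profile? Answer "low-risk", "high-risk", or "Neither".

The screening pays 16; no screening pays 5.
low-risk: assigned the screening, nets 16 − 3 = 13; deviating to no screening nets 5.
high-risk: assigned no screening, nets 5; deviating to the screening nets 16 − 4 = 12.
The high-risk type gains 7 by deviating.

high-risk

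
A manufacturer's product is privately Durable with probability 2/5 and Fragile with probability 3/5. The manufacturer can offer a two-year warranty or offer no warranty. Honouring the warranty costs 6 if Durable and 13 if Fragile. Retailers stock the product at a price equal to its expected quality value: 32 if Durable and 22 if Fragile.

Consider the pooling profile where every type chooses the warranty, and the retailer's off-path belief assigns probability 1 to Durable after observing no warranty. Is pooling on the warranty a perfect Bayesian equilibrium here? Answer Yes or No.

On path, the retailer holds the prior and pays 2/5·32 + 3/5·22 = 26. Off path (no warranty), believing Durable, it pays 32.
Durable: the warranty nets 26 − 6 = 20; no warranty nets 32. Durable would deviate.
Fragile: the warranty nets 26 − 13 = 13; no warranty nets 32. Fragile would deviate.
A type deviates, so pooling fails.

No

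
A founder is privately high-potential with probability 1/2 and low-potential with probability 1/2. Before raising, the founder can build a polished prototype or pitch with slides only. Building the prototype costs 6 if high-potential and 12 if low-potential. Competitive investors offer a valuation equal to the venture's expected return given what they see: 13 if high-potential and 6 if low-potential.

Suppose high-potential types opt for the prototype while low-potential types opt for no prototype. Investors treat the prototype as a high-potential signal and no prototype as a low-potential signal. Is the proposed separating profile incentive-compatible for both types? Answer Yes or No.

Yes

Under these beliefs, the prototype earns valuation 13 and no prototype earns valuation 6.
high-potential: the prototype nets 13 − 6 = 7; no prototype nets 6. high-potential prefers the prototype.
low-potential: the prototype nets 13 − 12 = 1; no prototype nets 6. low-potential prefers no prototype.
Neither type deviates, so the separating profile is an equilibrium.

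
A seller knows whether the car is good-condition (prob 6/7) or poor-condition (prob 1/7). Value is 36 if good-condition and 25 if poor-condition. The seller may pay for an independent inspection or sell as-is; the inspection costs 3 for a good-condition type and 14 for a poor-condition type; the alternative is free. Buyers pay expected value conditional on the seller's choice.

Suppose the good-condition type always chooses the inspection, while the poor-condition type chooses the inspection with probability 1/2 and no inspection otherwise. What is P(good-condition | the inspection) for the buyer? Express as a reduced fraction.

P(the inspection) = (6/7)·1 + (1/7)·(1/2) = 13/14.
By Bayes' rule, P(good-condition | the inspection) = (6/7) / (13/14) = 12/13.

12/13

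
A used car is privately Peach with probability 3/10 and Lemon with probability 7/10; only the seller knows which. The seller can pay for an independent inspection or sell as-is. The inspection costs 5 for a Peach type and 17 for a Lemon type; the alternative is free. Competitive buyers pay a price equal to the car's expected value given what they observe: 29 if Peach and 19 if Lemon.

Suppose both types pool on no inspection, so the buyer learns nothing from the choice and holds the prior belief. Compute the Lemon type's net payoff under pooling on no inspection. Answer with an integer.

22

Pooled price = 3/10·29 + 7/10·19 = 22.
Lemon pays no cost for no inspection, so net payoff = 22.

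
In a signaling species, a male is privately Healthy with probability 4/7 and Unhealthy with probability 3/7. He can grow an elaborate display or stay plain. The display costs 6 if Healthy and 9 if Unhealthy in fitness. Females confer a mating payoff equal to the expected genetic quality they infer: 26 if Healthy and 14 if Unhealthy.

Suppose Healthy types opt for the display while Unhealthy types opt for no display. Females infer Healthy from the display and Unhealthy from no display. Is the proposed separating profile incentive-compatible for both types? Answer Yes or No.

Under these beliefs, the display earns mating payoff 26 and no display earns mating payoff 14.
Healthy: the display nets 26 − 6 = 20; no display nets 14. Healthy prefers the display.
Unhealthy: the display nets 26 − 9 = 17; no display nets 14. Unhealthy would deviate to the display.
Unhealthy has a profitable deviation, so the profile is not an equilibrium.

No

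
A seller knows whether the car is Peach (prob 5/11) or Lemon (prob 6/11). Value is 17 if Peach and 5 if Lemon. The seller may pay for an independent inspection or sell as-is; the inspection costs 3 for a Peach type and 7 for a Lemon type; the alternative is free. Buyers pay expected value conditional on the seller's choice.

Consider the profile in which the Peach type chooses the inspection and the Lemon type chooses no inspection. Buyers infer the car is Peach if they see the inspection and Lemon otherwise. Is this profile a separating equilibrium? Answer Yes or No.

Under these beliefs, the inspection earns price 17 and no inspection earns price 5.
Peach: the inspection nets 17 − 3 = 14; no inspection nets 5. Peach prefers the inspection.
Lemon: the inspection nets 17 − 7 = 10; no inspection nets 5. Lemon would deviate to the inspection.
Lemon has a profitable deviation, so the profile is not an equilibrium.

No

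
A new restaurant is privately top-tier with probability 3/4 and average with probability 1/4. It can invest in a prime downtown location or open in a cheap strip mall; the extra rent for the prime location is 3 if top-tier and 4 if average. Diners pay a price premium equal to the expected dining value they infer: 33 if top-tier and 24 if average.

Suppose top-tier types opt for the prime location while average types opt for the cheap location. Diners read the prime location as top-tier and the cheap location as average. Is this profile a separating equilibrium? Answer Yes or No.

Under these beliefs, the prime location earns price premium 33 and the cheap location earns price premium 24.
top-tier: the prime location nets 33 − 3 = 30; the cheap location nets 24. top-tier prefers the prime location.
average: the prime location nets 33 − 4 = 29; the cheap location nets 24. average would deviate to the prime location.
average has a profitable deviation, so the profile is not an equilibrium.

No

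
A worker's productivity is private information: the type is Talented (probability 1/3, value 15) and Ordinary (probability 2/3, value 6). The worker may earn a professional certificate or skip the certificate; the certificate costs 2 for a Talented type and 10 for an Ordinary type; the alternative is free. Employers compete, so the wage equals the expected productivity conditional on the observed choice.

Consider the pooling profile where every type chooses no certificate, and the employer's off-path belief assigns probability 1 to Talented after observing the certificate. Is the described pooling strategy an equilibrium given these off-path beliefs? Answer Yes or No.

On path, the employer holds the prior and pays 1/3·15 + 2/3·6 = 9. Off path (the certificate), believing Talented, it pays 15.
Talented: no certificate nets 9; the certificate nets 15 − 2 = 13. Talented would deviate.
Ordinary: no certificate nets 9; the certificate nets 15 − 10 = 5. Ordinary stays.
A type deviates, so pooling fails.

No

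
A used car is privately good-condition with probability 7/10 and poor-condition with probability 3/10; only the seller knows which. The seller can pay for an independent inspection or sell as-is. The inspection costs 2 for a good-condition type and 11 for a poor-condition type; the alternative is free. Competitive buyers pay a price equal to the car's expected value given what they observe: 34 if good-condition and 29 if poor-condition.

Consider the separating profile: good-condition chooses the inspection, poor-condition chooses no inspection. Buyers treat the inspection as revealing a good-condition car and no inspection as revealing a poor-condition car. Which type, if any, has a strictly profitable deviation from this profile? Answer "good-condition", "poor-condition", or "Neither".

The inspection pays 34; no inspection pays 29.
good-condition: assigned the inspection, nets 34 − 2 = 32; deviating to no inspection nets 29.
poor-condition: assigned no inspection, nets 29; deviating to the inspection nets 34 − 11 = 23.
Both types strictly prefer their assigned action; no profitable deviation.

Neither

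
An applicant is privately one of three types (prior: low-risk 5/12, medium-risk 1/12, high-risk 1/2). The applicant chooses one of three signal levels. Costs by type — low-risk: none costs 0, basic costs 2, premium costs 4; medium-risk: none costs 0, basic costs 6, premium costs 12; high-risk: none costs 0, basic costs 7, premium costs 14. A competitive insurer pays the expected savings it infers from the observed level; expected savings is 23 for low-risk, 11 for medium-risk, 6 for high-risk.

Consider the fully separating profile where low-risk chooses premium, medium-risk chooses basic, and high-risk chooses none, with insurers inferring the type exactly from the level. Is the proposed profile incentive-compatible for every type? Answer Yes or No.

No

Separating rebates: premium → 23, basic → 11, none → 6.
low-risk (assigned premium): none: 6 − 0 = 6; basic: 11 − 2 = 9; premium: 23 − 4 = 19. low-risk stays.
medium-risk (assigned basic): none: 6 − 0 = 6; basic: 11 − 6 = 5; premium: 23 − 12 = 11. medium-risk prefers premium.
high-risk (assigned none): none: 6 − 0 = 6; basic: 11 − 7 = 4; premium: 23 − 14 = 9. high-risk prefers premium.
At least one type deviates; the separating profile fails.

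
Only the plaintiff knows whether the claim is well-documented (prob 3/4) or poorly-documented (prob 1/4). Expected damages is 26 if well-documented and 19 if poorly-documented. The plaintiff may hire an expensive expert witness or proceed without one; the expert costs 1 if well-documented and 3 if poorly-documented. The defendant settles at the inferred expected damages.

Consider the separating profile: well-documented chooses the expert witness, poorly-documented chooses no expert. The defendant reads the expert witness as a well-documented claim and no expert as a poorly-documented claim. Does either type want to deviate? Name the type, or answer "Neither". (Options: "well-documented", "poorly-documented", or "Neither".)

poorly-documented

The expert witness pays 26; no expert pays 19.
well-documented: assigned the expert witness, nets 26 − 1 = 25; deviating to no expert nets 19.
poorly-documented: assigned no expert, nets 19; deviating to the expert witness nets 26 − 3 = 23.
The poorly-documented type gains 4 by deviating.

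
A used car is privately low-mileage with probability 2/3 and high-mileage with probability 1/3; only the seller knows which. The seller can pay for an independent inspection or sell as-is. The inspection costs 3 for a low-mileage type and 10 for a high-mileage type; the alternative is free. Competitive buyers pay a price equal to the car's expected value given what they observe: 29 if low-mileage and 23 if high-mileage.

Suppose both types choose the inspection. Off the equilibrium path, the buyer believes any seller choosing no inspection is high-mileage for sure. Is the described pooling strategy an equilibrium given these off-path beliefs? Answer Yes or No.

No

On path, the buyer holds the prior and pays 2/3·29 + 1/3·23 = 27. Off path (no inspection), believing high-mileage, it pays 23.
low-mileage: the inspection nets 27 − 3 = 24; no inspection nets 23. low-mileage stays.
high-mileage: the inspection nets 27 − 10 = 17; no inspection nets 23. high-mileage would deviate.
A type deviates, so pooling fails.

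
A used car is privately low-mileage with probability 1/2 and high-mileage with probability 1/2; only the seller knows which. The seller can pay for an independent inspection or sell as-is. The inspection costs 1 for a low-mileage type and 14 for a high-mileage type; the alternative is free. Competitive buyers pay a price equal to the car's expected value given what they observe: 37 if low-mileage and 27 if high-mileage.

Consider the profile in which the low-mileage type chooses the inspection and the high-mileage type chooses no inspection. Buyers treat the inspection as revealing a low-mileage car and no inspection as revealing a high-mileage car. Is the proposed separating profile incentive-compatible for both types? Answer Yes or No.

Yes

Under these beliefs, the inspection earns price 37 and no inspection earns price 27.
low-mileage: the inspection nets 37 − 1 = 36; no inspection nets 27. low-mileage prefers the inspection.
high-mileage: the inspection nets 37 − 14 = 23; no inspection nets 27. high-mileage prefers no inspection.
Neither type deviates, so the separating profile is an equilibrium.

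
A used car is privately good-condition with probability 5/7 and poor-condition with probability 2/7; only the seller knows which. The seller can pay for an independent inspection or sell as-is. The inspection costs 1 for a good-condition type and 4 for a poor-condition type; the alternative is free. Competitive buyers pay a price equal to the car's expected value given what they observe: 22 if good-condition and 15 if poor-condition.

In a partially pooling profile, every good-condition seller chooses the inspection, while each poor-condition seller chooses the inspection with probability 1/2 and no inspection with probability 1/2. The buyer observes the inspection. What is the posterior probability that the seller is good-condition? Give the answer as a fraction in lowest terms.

P(the inspection) = (5/7)·1 + (2/7)·(1/2) = 6/7.
By Bayes' rule, P(good-condition | the inspection) = (5/7) / (6/7) = 5/6.

5/6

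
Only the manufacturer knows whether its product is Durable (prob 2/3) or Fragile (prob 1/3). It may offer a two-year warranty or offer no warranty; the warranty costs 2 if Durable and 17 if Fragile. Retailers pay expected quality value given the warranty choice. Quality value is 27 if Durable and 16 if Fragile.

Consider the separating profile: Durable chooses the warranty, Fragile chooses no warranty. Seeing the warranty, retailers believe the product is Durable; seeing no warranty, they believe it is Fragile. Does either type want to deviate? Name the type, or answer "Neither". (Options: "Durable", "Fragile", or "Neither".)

The warranty pays 27; no warranty pays 16.
Durable: assigned the warranty, nets 27 − 2 = 25; deviating to no warranty nets 16.
Fragile: assigned no warranty, nets 16; deviating to the warranty nets 27 − 17 = 10.
Both types strictly prefer their assigned action; no profitable deviation.

Neither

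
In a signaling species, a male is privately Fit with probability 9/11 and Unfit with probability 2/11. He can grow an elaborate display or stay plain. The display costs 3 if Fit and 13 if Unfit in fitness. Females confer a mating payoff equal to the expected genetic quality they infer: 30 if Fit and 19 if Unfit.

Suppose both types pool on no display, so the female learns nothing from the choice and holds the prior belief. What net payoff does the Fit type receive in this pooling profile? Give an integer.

Pooled mating payoff = 9/11·30 + 2/11·19 = 28.
Fit pays no cost for no display, so net payoff = 28.

28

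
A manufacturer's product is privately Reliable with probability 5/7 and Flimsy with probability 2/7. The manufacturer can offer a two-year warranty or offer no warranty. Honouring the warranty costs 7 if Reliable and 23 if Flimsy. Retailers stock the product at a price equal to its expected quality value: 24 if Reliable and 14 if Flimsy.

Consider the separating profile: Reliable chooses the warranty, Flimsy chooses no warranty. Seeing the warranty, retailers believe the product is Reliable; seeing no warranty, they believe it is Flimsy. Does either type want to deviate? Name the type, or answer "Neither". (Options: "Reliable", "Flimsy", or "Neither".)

The warranty pays 24; no warranty pays 14.
Reliable: assigned the warranty, nets 24 − 7 = 17; deviating to no warranty nets 14.
Flimsy: assigned no warranty, nets 14; deviating to the warranty nets 24 − 23 = 1.
Both types strictly prefer their assigned action; no profitable deviation.

Neither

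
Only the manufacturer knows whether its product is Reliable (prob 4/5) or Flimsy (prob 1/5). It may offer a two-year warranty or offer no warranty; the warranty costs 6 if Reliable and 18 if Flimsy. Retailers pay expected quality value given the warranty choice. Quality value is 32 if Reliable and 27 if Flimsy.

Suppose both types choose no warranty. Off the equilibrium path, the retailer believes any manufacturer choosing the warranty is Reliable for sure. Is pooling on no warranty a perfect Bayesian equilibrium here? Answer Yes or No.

Yes

On path, the retailer holds the prior and pays 4/5·32 + 1/5·27 = 31. Off path (the warranty), believing Reliable, it pays 32.
Reliable: no warranty nets 31; the warranty nets 32 − 6 = 26. Reliable stays.
Flimsy: no warranty nets 31; the warranty nets 32 − 18 = 14. Flimsy stays.
No type deviates, so pooling is sustained.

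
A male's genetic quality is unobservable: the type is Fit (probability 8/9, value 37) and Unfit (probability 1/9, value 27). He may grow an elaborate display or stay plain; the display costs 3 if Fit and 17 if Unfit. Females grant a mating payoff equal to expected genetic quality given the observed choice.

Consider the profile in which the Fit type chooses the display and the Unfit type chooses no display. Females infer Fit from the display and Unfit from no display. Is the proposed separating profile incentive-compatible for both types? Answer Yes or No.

Under these beliefs, the display earns mating payoff 37 and no display earns mating payoff 27.
Fit: the display nets 37 − 3 = 34; no display nets 27. Fit prefers the display.
Unfit: the display nets 37 − 17 = 20; no display nets 27. Unfit prefers no display.
Neither type deviates, so the separating profile is an equilibrium.

Yes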